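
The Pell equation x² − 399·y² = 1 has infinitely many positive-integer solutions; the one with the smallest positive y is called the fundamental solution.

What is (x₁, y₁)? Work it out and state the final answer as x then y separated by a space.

√399 → a₀=19, period (1,38); ℓ=2 even so k=1
a_0=19:  p_0=19·1+0=19,  q_0=19·0+1=1
a_1=1:  p_1=1·19+1=20,  q_1=1·1+0=1
→ (20, 1).  Check: 20²=400, 399·1²=399, difference 1.

20 1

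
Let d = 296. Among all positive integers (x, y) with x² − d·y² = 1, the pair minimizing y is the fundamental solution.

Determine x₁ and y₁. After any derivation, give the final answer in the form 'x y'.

3699 215

√296 = [17; 4,1,7,1,4,34, …], period ℓ=6 (even) → k=5
i=0: a=17 ⇒ p=17, q=1
i=1: a=4 ⇒ p=69, q=4
i=2: a=1 ⇒ p=86, q=5
i=3: a=7 ⇒ p=671, q=39
i=4: a=1 ⇒ p=757, q=44
i=5: a=4 ⇒ p=3699, q=215
(x₁, y₁) = (3699, 215);  3699² − 296·215² = 1 ✓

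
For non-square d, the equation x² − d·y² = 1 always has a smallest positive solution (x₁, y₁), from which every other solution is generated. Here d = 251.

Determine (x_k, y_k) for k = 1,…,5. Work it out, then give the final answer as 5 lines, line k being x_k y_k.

√251 = [15; 1,5,2,1,2,…,5,1,30, …], period ℓ=14 (even) → k=13
step 0: (15, 1)  from 15·(1,0) + (0,1)
step 1: (16, 1)  from 1·(15,1) + (1,0)
…
step 8: (61043, 3853)  from 2·(29563,1866) + (1917,121)
…
step 10: (212692, 13425)  from 1·(151649,9572) + (61043,3853)
…
step 12: (3097857, 195535)  from 5·(577033,36422) + (212692,13425)
step 13: (3674890, 231957)  from 1·(3097857,195535) + (577033,36422)
(x₁, y₁) = (3674890, 231957);  3674890² − 251·231957² = 1 ✓
(x_2, y_2) = (3674890·3674890 + 251·231957·231957, 3674890·231957 + 231957·3674890) = (27009633024199, 1704832919460)
(x_3, y_3) = (3674890·27009633024199 + 251·231957·1704832919460, 3674890·1704832919460 + 231957·27009633024199) = (198514860608593651330, 12530146894788486843)
(x_4, y_4) = (3674890·198514860608593651330 + 251·231957·12530146894788486843, 3674890·12530146894788486843 + 231957·198514860608593651330) = (1459040552203802437039183201, 92093823044376819996025080)
(x_5, y_5) = (3674890·1459040552203802437039183201 + 251·231957·92093823044376819996025080, 3674890·92093823044376819996025080 + 231957·1459040552203802437039183201) = (10723627069776264560841239313394450, 676869338735087333923490423995557)

3674890 231957
27009633024199 1704832919460
198514860608593651330 12530146894788486843
1459040552203802437039183201 92093823044376819996025080
10723627069776264560841239313394450 676869338735087333923490423995557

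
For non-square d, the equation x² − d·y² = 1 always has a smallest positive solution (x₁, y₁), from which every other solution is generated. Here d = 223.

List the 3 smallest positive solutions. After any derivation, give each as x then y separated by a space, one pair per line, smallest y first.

√223 → a₀=14, period (1,13,1,28); ℓ=4 even so k=3
a_0=14:  p_0=14·1+0=14,  q_0=14·0+1=1
…
a_2=13:  p_2=13·15+14=209,  q_2=13·1+1=14
a_3=1:  p_3=1·209+15=224,  q_3=1·14+1=15
fundamental: x₁=224, y₁=15  (since 50176 − 223·225 = 1)
(224+15√223)^2 = 100351 + 6720√223
(224+15√223)^3 = 44957024 + 3010545√223

224 15
100351 6720
44957024 3010545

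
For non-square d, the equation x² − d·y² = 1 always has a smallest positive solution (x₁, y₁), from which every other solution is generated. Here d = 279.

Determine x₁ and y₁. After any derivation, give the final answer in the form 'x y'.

[16; 1,2,2,1,2,2,1,32] for √279; ℓ=8 ⇒ convergent index 7
i=0: a=16 ⇒ p=16, q=1
i=1: a=1 ⇒ p=17, q=1
…
i=4: a=1 ⇒ p=167, q=10
i=5: a=2 ⇒ p=451, q=27
i=6: a=2 ⇒ p=1069, q=64
i=7: a=1 ⇒ p=1520, q=91
→ (1520, 91).  Check: 1520²=2310400, 279·91²=2310399, difference 1.

1520 91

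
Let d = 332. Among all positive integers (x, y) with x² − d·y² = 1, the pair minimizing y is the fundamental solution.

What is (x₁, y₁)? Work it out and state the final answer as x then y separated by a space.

13447 738

√332 → a₀=18, period (4,1,1,8,1,1,4,36); ℓ=8 even so k=7
a_0=18:  p_0=18·1+0=18,  q_0=18·0+1=1
a_1=4:  p_1=4·18+1=73,  q_1=4·1+0=4
…
a_5=1:  p_5=1·1403+164=1567,  q_5=1·77+9=86
a_6=1:  p_6=1·1567+1403=2970,  q_6=1·86+77=163
a_7=4:  p_7=4·2970+1567=13447,  q_7=4·163+86=738
fundamental: x₁=13447, y₁=738  (since 180821809 − 332·544644 = 1)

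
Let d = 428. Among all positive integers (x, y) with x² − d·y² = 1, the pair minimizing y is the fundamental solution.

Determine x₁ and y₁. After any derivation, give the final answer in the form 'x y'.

1850887 89466

[20; 1,2,4,1,5,10,5,1,4,2,1,40] for √428; ℓ=12 ⇒ convergent index 11
a_0=20:  p_0=20·1+0=20,  q_0=20·0+1=1
a_1=1:  p_1=1·20+1=21,  q_1=1·1+0=1
a_2=2:  p_2=2·21+20=62,  q_2=2·1+1=3
a_3=4:  p_3=4·62+21=269,  q_3=4·3+1=13
…
a_6=10:  p_6=10·1924+331=19571,  q_6=10·93+16=946
a_7=5:  p_7=5·19571+1924=99779,  q_7=5·946+93=4823
…
a_9=4:  p_9=4·119350+99779=577179,  q_9=4·5769+4823=27899
a_10=2:  p_10=2·577179+119350=1273708,  q_10=2·27899+5769=61567
a_11=1:  p_11=1·1273708+577179=1850887,  q_11=1·61567+27899=89466
→ (1850887, 89466).  Check: 1850887²=3425782686769, 428·89466²=3425782686768, difference 1.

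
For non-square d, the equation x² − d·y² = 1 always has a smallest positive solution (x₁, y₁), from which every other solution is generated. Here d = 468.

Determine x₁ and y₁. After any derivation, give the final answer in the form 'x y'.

649 30

√468 → a₀=21, period (1,1,1,2,1,1,1,42); ℓ=8 even so k=7
a_0=21:  p_0=21·1+0=21,  q_0=21·0+1=1
a_1=1:  p_1=1·21+1=22,  q_1=1·1+0=1
a_2=1:  p_2=1·22+21=43,  q_2=1·1+1=2
a_3=1:  p_3=1·43+22=65,  q_3=1·2+1=3
…
a_6=1:  p_6=1·238+173=411,  q_6=1·11+8=19
a_7=1:  p_7=1·411+238=649,  q_7=1·19+11=30
(x₁, y₁) = (649, 30);  649² − 468·30² = 1 ✓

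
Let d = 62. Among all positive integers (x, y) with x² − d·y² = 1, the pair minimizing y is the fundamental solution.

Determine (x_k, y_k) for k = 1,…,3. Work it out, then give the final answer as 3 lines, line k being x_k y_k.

√62 = [7; 1,6,1,14, …], period ℓ=4 (even) → k=3
a_0=7:  p_0=7·1+0=7,  q_0=7·0+1=1
…
a_2=6:  p_2=6·8+7=55,  q_2=6·1+1=7
a_3=1:  p_3=1·55+8=63,  q_3=1·7+1=8
(x₁, y₁) = (63, 8);  63² − 62·8² = 1 ✓
n=2: (63,8)∘(63,8) = (63·63+62·8·8, 63·8+8·63) = (7937,1008)
n=3: (7937,1008)∘(63,8) = (63·7937+62·8·1008, 63·1008+8·7937) = (999999,127000)

63 8
7937 1008
999999 127000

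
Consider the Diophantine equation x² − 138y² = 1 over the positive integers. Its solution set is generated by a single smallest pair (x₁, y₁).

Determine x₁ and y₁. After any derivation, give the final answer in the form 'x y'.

√138 = [11; 1,2,1,22, …], period ℓ=4 (even) → k=3
step 0: (11, 1)  from 11·(1,0) + (0,1)
…
step 2: (35, 3)  from 2·(12,1) + (11,1)
step 3: (47, 4)  from 1·(35,3) + (12,1)
→ (47, 4).  Check: 47²=2209, 138·4²=2208, difference 1.

47 4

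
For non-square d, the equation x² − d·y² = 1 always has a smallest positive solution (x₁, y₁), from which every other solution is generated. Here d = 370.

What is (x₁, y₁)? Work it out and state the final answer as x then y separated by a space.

√370 = [19; 4,4,38, …], period ℓ=3 (odd) → k=5
step 0: (19, 1)  from 19·(1,0) + (0,1)
…
step 4: (50339, 2617)  from 4·(12503,650) + (327,17)
step 5: (213859, 11118)  from 4·(50339,2617) + (12503,650)
→ (213859, 11118).  Check: 213859²=45735671881, 370·11118²=45735671880, difference 1.

213859 11118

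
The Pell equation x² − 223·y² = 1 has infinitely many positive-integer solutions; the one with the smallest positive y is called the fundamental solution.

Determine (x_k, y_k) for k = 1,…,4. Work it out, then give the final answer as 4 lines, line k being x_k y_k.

224 15
100351 6720
44957024 3010545
20140646401 1348717440

d=223: √d = [14; 1,13,1,28] (ℓ=4, even), read p_3/q_3
a_0=14:  p_0=14·1+0=14,  q_0=14·0+1=1
a_1=1:  p_1=1·14+1=15,  q_1=1·1+0=1
a_2=13:  p_2=13·15+14=209,  q_2=13·1+1=14
a_3=1:  p_3=1·209+15=224,  q_3=1·14+1=15
fundamental: x₁=224, y₁=15  (since 50176 − 223·225 = 1)
(224+15√223)^2 = 100351 + 6720√223
(224+15√223)^3 = 44957024 + 3010545√223
(224+15√223)^4 = 20140646401 + 1348717440√223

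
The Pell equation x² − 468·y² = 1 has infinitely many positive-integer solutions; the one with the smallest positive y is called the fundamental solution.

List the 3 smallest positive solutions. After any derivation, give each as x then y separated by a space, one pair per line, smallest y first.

√468 = [21; 1,1,1,2,1,1,1,42, …], period ℓ=8 (even) → k=7
k=0  a_k=21  p_k/q_k = 21/1
k=1  a_k=1  p_k/q_k = 22/1
…
k=3  a_k=1  p_k/q_k = 65/3
k=4  a_k=2  p_k/q_k = 173/8
k=5  a_k=1  p_k/q_k = 238/11
k=6  a_k=1  p_k/q_k = 411/19
k=7  a_k=1  p_k/q_k = 649/30
(x₁, y₁) = (649, 30);  649² − 468·30² = 1 ✓
n=2: (649,30)∘(649,30) = (649·649+468·30·30, 649·30+30·649) = (842401,38940)
n=3: (842401,38940)∘(649,30) = (649·842401+468·30·38940, 649·38940+30·842401) = (1093435849,50544090)

649 30
842401 38940
1093435849 50544090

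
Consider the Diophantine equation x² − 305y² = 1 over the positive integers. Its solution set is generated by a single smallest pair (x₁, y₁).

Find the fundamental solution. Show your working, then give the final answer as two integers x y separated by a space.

√305 → a₀=17, period (2,6,2,34); ℓ=4 even so k=3
i=0: a=17 ⇒ p=17, q=1
i=1: a=2 ⇒ p=35, q=2
i=2: a=6 ⇒ p=227, q=13
i=3: a=2 ⇒ p=489, q=28
fundamental: x₁=489, y₁=28  (since 239121 − 305·784 = 1)

489 28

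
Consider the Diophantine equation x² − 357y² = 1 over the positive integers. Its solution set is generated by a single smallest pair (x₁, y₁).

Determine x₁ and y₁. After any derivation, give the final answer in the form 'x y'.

[18; 1,8,2,8,1,36] for √357; ℓ=6 ⇒ convergent index 5
k=0  a_k=18  p_k/q_k = 18/1
…
k=4  a_k=8  p_k/q_k = 3042/161
k=5  a_k=1  p_k/q_k = 3401/180
fundamental: x₁=3401, y₁=180  (since 11566801 − 357·32400 = 1)

3401 180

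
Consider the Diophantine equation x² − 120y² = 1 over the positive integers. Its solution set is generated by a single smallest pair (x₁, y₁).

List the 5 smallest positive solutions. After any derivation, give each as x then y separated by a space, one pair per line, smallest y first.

√120 = [10; 1,20, …], period ℓ=2 (even) → k=1
a_0=10:  p_0=10·1+0=10,  q_0=10·0+1=1
a_1=1:  p_1=1·10+1=11,  q_1=1·1+0=1
fundamental: x₁=11, y₁=1  (since 121 − 120·1 = 1)
(x_2, y_2) = (11·11 + 120·1·1, 11·1 + 1·11) = (241, 22)
(x_3, y_3) = (11·241 + 120·1·22, 11·22 + 1·241) = (5291, 483)
(x_4, y_4) = (11·5291 + 120·1·483, 11·483 + 1·5291) = (116161, 10604)
(x_5, y_5) = (11·116161 + 120·1·10604, 11·10604 + 1·116161) = (2550251, 232805)

11 1
241 22
5291 483
116161 10604
2550251 232805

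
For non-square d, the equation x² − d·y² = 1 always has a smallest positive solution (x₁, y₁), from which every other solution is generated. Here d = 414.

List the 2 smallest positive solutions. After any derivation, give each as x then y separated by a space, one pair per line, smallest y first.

√414 → a₀=20, period (2,1,7,2,7,1,2,40); ℓ=8 even so k=7
a_0=20:  p_0=20·1+0=20,  q_0=20·0+1=1
…
a_2=1:  p_2=1·41+20=61,  q_2=1·2+1=3
…
a_4=2:  p_4=2·468+61=997,  q_4=2·23+3=49
…
a_6=1:  p_6=1·7447+997=8444,  q_6=1·366+49=415
a_7=2:  p_7=2·8444+7447=24335,  q_7=2·415+366=1196
→ (24335, 1196).  Check: 24335²=592192225, 414·1196²=592192224, difference 1.
(x_2, y_2) = (24335·24335 + 414·1196·1196, 24335·1196 + 1196·24335) = (1184384449, 58209320)

24335 1196
1184384449 58209320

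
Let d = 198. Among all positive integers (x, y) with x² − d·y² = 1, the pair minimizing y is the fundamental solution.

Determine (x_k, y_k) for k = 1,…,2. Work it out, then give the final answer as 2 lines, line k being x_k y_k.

d=198: √d = [14; 14,28] (ℓ=2, even), read p_1/q_1
k=0  a_k=14  p_k/q_k = 14/1
k=1  a_k=14  p_k/q_k = 197/14
→ (197, 14).  Check: 197²=38809, 198·14²=38808, difference 1.
n=2: (197,14)∘(197,14) = (197·197+198·14·14, 197·14+14·197) = (77617,5516)

197 14
77617 5516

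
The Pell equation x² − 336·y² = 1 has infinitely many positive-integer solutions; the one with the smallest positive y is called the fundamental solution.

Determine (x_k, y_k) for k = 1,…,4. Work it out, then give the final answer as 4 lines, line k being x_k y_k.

[18; 3,36] for √336; ℓ=2 ⇒ convergent index 1
step 0: (18, 1)  from 18·(1,0) + (0,1)
step 1: (55, 3)  from 3·(18,1) + (1,0)
(x₁, y₁) = (55, 3);  55² − 336·3² = 1 ✓
n=2: (55,3)∘(55,3) = (55·55+336·3·3, 55·3+3·55) = (6049,330)
n=3: (6049,330)∘(55,3) = (55·6049+336·3·330, 55·330+3·6049) = (665335,36297)
n=4: (665335,36297)∘(55,3) = (55·665335+336·3·36297, 55·36297+3·665335) = (73180801,3992340)

55 3
6049 330
665335 36297
73180801 3992340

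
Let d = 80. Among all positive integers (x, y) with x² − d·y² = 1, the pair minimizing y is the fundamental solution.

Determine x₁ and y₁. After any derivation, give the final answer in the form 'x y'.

9 1

[8; 1,16] for √80; ℓ=2 ⇒ convergent index 1
a_0=8:  p_0=8·1+0=8,  q_0=8·0+1=1
a_1=1:  p_1=1·8+1=9,  q_1=1·1+0=1
→ (9, 1).  Check: 9²=81, 80·1²=80, difference 1.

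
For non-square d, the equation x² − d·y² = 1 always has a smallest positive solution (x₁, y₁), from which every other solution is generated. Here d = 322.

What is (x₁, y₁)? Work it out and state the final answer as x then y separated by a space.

[17; 1,16,1,34] for √322; ℓ=4 ⇒ convergent index 3
k=0  a_k=17  p_k/q_k = 17/1
k=1  a_k=1  p_k/q_k = 18/1
k=2  a_k=16  p_k/q_k = 305/17
k=3  a_k=1  p_k/q_k = 323/18
fundamental: x₁=323, y₁=18  (since 104329 − 322·324 = 1)

323 18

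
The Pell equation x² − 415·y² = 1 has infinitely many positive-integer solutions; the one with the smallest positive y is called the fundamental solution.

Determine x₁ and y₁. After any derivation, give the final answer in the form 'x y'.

18412804 903849

[20; 2,1,2,4,6,…,1,2,40] for √415; ℓ=16 ⇒ convergent index 15
k=0  a_k=20  p_k/q_k = 20/1
k=1  a_k=2  p_k/q_k = 41/2
k=2  a_k=1  p_k/q_k = 61/3
…
k=4  a_k=4  p_k/q_k = 713/35
k=5  a_k=6  p_k/q_k = 4441/218
k=6  a_k=1  p_k/q_k = 5154/253
k=7  a_k=1  p_k/q_k = 9595/471
k=8  a_k=3  p_k/q_k = 33939/1666
k=9  a_k=1  p_k/q_k = 43534/2137
k=10  a_k=1  p_k/q_k = 77473/3803
k=11  a_k=6  p_k/q_k = 508372/24955
…
k=13  a_k=2  p_k/q_k = 4730294/232201
k=14  a_k=1  p_k/q_k = 6841255/335824
k=15  a_k=2  p_k/q_k = 18412804/903849
fundamental: x₁=18412804, y₁=903849  (since 339031351142416 − 415·816943014801 = 1)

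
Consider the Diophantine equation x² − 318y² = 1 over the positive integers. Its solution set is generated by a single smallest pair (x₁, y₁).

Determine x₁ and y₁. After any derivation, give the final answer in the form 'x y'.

107 6

√318 → a₀=17, period (1,4,1,34); ℓ=4 even so k=3
a_0=17:  p_0=17·1+0=17,  q_0=17·0+1=1
…
a_2=4:  p_2=4·18+17=89,  q_2=4·1+1=5
a_3=1:  p_3=1·89+18=107,  q_3=1·5+1=6
→ (107, 6).  Check: 107²=11449, 318·6²=11448, difference 1.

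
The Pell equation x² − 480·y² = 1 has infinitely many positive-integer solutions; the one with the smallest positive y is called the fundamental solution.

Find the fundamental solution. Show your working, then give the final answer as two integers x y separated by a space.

241 11

√480 = [21; 1,9,1,42, …], period ℓ=4 (even) → k=3
k=0  a_k=21  p_k/q_k = 21/1
k=1  a_k=1  p_k/q_k = 22/1
k=2  a_k=9  p_k/q_k = 219/10
k=3  a_k=1  p_k/q_k = 241/11
fundamental: x₁=241, y₁=11  (since 58081 − 480·121 = 1)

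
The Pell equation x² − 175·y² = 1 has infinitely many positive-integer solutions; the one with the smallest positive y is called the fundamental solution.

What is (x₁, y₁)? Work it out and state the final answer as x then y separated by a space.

√175 = [13; 4,2,1,2,4,26, …], period ℓ=6 (even) → k=5
a_0=13:  p_0=13·1+0=13,  q_0=13·0+1=1
a_1=4:  p_1=4·13+1=53,  q_1=4·1+0=4
a_2=2:  p_2=2·53+13=119,  q_2=2·4+1=9
a_3=1:  p_3=1·119+53=172,  q_3=1·9+4=13
a_4=2:  p_4=2·172+119=463,  q_4=2·13+9=35
a_5=4:  p_5=4·463+172=2024,  q_5=4·35+13=153
(x₁, y₁) = (2024, 153);  2024² − 175·153² = 1 ✓

2024 153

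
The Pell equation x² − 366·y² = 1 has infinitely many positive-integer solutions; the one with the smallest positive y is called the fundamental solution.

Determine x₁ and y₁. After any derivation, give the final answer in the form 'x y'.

907925 47458

[19; 7,1,1,1,2,12,2,1,1,1,7,38] for √366; ℓ=12 ⇒ convergent index 11
a_0=19:  p_0=19·1+0=19,  q_0=19·0+1=1
a_1=7:  p_1=7·19+1=134,  q_1=7·1+0=7
…
a_5=2:  p_5=2·440+287=1167,  q_5=2·23+15=61
a_6=12:  p_6=12·1167+440=14444,  q_6=12·61+23=755
a_7=2:  p_7=2·14444+1167=30055,  q_7=2·755+61=1571
a_8=1:  p_8=1·30055+14444=44499,  q_8=1·1571+755=2326
…
a_10=1:  p_10=1·74554+44499=119053,  q_10=1·3897+2326=6223
a_11=7:  p_11=7·119053+74554=907925,  q_11=7·6223+3897=47458
→ (907925, 47458).  Check: 907925²=824327805625, 366·47458²=824327805624, difference 1.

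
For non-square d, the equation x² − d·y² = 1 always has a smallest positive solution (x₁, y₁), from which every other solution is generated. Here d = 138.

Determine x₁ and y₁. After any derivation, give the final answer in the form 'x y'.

47 4

√138 → a₀=11, period (1,2,1,22); ℓ=4 even so k=3
i=0: a=11 ⇒ p=11, q=1
i=1: a=1 ⇒ p=12, q=1
i=2: a=2 ⇒ p=35, q=3
i=3: a=1 ⇒ p=47, q=4
(x₁, y₁) = (47, 4);  47² − 138·4² = 1 ✓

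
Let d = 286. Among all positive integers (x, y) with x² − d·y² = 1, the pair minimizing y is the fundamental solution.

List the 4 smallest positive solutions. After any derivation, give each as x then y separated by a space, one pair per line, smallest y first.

[16; 1,10,3,3,2,3,3,10,1,32] for √286; ℓ=10 ⇒ convergent index 9
step 0: (16, 1)  from 16·(1,0) + (0,1)
step 1: (17, 1)  from 1·(16,1) + (1,0)
step 2: (186, 11)  from 10·(17,1) + (16,1)
…
step 4: (1911, 113)  from 3·(575,34) + (186,11)
step 5: (4397, 260)  from 2·(1911,113) + (575,34)
…
step 8: (512132, 30283)  from 10·(49703,2939) + (15102,893)
step 9: (561835, 33222)  from 1·(512132,30283) + (49703,2939)
→ (561835, 33222).  Check: 561835²=315658567225, 286·33222²=315658567224, difference 1.
k=2:  x_2 = 561835·561835+286·33222·33222 = 631317134449,  y_2 = 561835·33222+33222·561835 = 37330564740
k=3:  x_3 = 561835·631317134449+286·33222·37330564740 = 709392124465745995,  y_3 = 561835·37330564740+33222·631317134449 = 41947235681362578
k=4:  x_4 = 561835·709392124465745995+286·33222·41947235681362578 = 797122648497793485067201,  y_4 = 561835·41947235681362578+33222·709392124465745995 = 47134850318039357456520

561835 33222
631317134449 37330564740
709392124465745995 41947235681362578
797122648497793485067201 47134850318039357456520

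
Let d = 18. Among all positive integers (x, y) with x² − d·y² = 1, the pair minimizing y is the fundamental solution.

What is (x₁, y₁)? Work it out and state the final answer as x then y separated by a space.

√18 → a₀=4, period (4,8); ℓ=2 even so k=1
a_0=4:  p_0=4·1+0=4,  q_0=4·0+1=1
a_1=4:  p_1=4·4+1=17,  q_1=4·1+0=4
(x₁, y₁) = (17, 4);  17² − 18·4² = 1 ✓

17 4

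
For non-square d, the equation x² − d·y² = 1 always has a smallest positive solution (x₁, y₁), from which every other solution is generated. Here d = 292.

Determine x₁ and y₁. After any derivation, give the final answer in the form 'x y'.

d=292: √d = [17; 11,2,1,3,8,3,1,2,11,34] (ℓ=10, even), read p_9/q_9
step 0: (17, 1)  from 17·(1,0) + (0,1)
step 1: (188, 11)  from 11·(17,1) + (1,0)
…
step 6: (55143, 3227)  from 3·(17669,1034) + (2136,125)
step 7: (72812, 4261)  from 1·(55143,3227) + (17669,1034)
step 8: (200767, 11749)  from 2·(72812,4261) + (55143,3227)
step 9: (2281249, 133500)  from 11·(200767,11749) + (72812,4261)
(x₁, y₁) = (2281249, 133500);  2281249² − 292·133500² = 1 ✓

2281249 133500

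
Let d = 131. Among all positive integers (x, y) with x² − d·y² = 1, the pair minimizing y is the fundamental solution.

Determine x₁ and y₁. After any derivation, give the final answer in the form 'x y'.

10610 927

√131 = [11; 2,4,11,4,2,22, …], period ℓ=6 (even) → k=5
step 0: (11, 1)  from 11·(1,0) + (0,1)
…
step 4: (4727, 413)  from 4·(1156,101) + (103,9)
step 5: (10610, 927)  from 2·(4727,413) + (1156,101)
fundamental: x₁=10610, y₁=927  (since 112572100 − 131·859329 = 1)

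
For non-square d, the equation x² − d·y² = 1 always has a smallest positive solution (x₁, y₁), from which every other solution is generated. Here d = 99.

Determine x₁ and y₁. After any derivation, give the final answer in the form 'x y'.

10 1

d=99: √d = [9; 1,18] (ℓ=2, even), read p_1/q_1
i=0: a=9 ⇒ p=9, q=1
i=1: a=1 ⇒ p=10, q=1
→ (10, 1).  Check: 10²=100, 99·1²=99, difference 1.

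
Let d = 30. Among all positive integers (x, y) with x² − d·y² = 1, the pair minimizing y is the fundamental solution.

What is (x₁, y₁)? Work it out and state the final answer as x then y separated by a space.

11 2

√30 → a₀=5, period (2,10); ℓ=2 even so k=1
a_0=5:  p_0=5·1+0=5,  q_0=5·0+1=1
a_1=2:  p_1=2·5+1=11,  q_1=2·1+0=2
fundamental: x₁=11, y₁=2  (since 121 − 30·4 = 1)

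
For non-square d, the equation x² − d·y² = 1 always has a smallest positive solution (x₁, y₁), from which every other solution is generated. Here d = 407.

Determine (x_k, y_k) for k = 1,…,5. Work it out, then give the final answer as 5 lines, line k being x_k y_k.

√407 → a₀=20, period (5,1,2,1,5,40); ℓ=6 even so k=5
a_0=20:  p_0=20·1+0=20,  q_0=20·0+1=1
a_1=5:  p_1=5·20+1=101,  q_1=5·1+0=5
a_2=1:  p_2=1·101+20=121,  q_2=1·5+1=6
a_3=2:  p_3=2·121+101=343,  q_3=2·6+5=17
a_4=1:  p_4=1·343+121=464,  q_4=1·17+6=23
a_5=5:  p_5=5·464+343=2663,  q_5=5·23+17=132
(x₁, y₁) = (2663, 132);  2663² − 407·132² = 1 ✓
(x_2, y_2) = (2663·2663 + 407·132·132, 2663·132 + 132·2663) = (14183137, 703032)
(x_3, y_3) = (2663·14183137 + 407·132·703032, 2663·703032 + 132·14183137) = (75539384999, 3744348300)
(x_4, y_4) = (2663·75539384999 + 407·132·3744348300, 2663·3744348300 + 132·75539384999) = (402322750321537, 19942398342768)
(x_5, y_5) = (2663·402322750321537 + 407·132·19942398342768, 2663·19942398342768 + 132·402322750321537) = (2142770892673121063, 106213209829234068)

2663 132
14183137 703032
75539384999 3744348300
402322750321537 19942398342768
2142770892673121063 106213209829234068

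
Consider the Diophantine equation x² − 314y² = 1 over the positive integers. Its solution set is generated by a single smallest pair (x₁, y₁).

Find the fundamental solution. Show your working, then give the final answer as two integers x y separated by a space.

d=314: √d = [17; 1,2,1,1,2,1,34] (ℓ=7, odd), read p_13/q_13
step 0: (17, 1)  from 17·(1,0) + (0,1)
…
step 2: (53, 3)  from 2·(18,1) + (17,1)
step 3: (71, 4)  from 1·(53,3) + (18,1)
step 4: (124, 7)  from 1·(71,4) + (53,3)
step 5: (319, 18)  from 2·(124,7) + (71,4)
step 6: (443, 25)  from 1·(319,18) + (124,7)
…
step 9: (47029, 2654)  from 2·(15824,893) + (15381,868)
step 10: (62853, 3547)  from 1·(47029,2654) + (15824,893)
…
step 12: (282617, 15949)  from 2·(109882,6201) + (62853,3547)
step 13: (392499, 22150)  from 1·(282617,15949) + (109882,6201)
(x₁, y₁) = (392499, 22150);  392499² − 314·22150² = 1 ✓

392499 22150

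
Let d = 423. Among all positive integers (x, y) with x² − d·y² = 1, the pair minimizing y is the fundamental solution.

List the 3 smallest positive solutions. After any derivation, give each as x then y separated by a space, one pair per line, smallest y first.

4607 224
42448897 2063936
391124132351 19017106080

√423 = [20; 1,1,3,4,3,1,1,40, …], period ℓ=8 (even) → k=7
i=0: a=20 ⇒ p=20, q=1
i=1: a=1 ⇒ p=21, q=1
i=2: a=1 ⇒ p=41, q=2
i=3: a=3 ⇒ p=144, q=7
i=4: a=4 ⇒ p=617, q=30
i=5: a=3 ⇒ p=1995, q=97
i=6: a=1 ⇒ p=2612, q=127
i=7: a=1 ⇒ p=4607, q=224
→ (4607, 224).  Check: 4607²=21224449, 423·224²=21224448, difference 1.
(4607+224√423)^2 = 42448897 + 2063936√423
(4607+224√423)^3 = 391124132351 + 19017106080√423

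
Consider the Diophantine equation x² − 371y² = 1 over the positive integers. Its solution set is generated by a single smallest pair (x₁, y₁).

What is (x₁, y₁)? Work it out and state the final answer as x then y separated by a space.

1695 88

√371 = [19; 3,1,4,1,3,38, …], period ℓ=6 (even) → k=5
k=0  a_k=19  p_k/q_k = 19/1
k=1  a_k=3  p_k/q_k = 58/3
…
k=4  a_k=1  p_k/q_k = 443/23
k=5  a_k=3  p_k/q_k = 1695/88
(x₁, y₁) = (1695, 88);  1695² − 371·88² = 1 ✓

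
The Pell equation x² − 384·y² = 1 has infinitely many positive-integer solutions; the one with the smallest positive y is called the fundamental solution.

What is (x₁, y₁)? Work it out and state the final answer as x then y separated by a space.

√384 → a₀=19, period (1,1,2,9,2,1,1,38); ℓ=8 even so k=7
a_0=19:  p_0=19·1+0=19,  q_0=19·0+1=1
a_1=1:  p_1=1·19+1=20,  q_1=1·1+0=1
…
a_3=2:  p_3=2·39+20=98,  q_3=2·2+1=5
a_4=9:  p_4=9·98+39=921,  q_4=9·5+2=47
a_5=2:  p_5=2·921+98=1940,  q_5=2·47+5=99
a_6=1:  p_6=1·1940+921=2861,  q_6=1·99+47=146
a_7=1:  p_7=1·2861+1940=4801,  q_7=1·146+99=245
→ (4801, 245).  Check: 4801²=23049601, 384·245²=23049600, difference 1.

4801 245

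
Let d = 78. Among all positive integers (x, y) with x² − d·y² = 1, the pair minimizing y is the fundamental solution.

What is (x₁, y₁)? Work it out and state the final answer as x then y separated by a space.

53 6

√78 → a₀=8, period (1,4,1,16); ℓ=4 even so k=3
i=0: a=8 ⇒ p=8, q=1
i=1: a=1 ⇒ p=9, q=1
i=2: a=4 ⇒ p=44, q=5
i=3: a=1 ⇒ p=53, q=6
fundamental: x₁=53, y₁=6  (since 2809 − 78·36 = 1)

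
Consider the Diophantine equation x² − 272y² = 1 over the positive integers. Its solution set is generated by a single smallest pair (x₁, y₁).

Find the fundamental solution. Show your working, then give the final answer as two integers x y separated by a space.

[16; 2,32] for √272; ℓ=2 ⇒ convergent index 1
step 0: (16, 1)  from 16·(1,0) + (0,1)
step 1: (33, 2)  from 2·(16,1) + (1,0)
→ (33, 2).  Check: 33²=1089, 272·2²=1088, difference 1.

33 2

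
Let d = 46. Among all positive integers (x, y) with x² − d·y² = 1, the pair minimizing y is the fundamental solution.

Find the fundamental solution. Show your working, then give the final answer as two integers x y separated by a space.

24335 3588

[6; 1,3,1,1,2,6,2,1,1,3,1,12] for √46; ℓ=12 ⇒ convergent index 11
i=0: a=6 ⇒ p=6, q=1
i=1: a=1 ⇒ p=7, q=1
i=2: a=3 ⇒ p=27, q=4
i=3: a=1 ⇒ p=34, q=5
i=4: a=1 ⇒ p=61, q=9
…
i=9: a=1 ⇒ p=5297, q=781
i=10: a=3 ⇒ p=19038, q=2807
i=11: a=1 ⇒ p=24335, q=3588
(x₁, y₁) = (24335, 3588);  24335² − 46·3588² = 1 ✓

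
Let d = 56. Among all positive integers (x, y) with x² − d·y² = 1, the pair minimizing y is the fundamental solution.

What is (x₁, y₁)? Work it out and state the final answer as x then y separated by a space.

√56 = [7; 2,14, …], period ℓ=2 (even) → k=1
k=0  a_k=7  p_k/q_k = 7/1
k=1  a_k=2  p_k/q_k = 15/2
fundamental: x₁=15, y₁=2  (since 225 − 56·4 = 1)

15 2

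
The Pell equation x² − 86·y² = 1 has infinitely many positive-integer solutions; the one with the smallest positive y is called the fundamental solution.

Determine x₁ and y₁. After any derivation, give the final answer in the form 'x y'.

10405 1122

√86 → a₀=9, period (3,1,1,1,8,1,1,1,3,18); ℓ=10 even so k=9
k=0  a_k=9  p_k/q_k = 9/1
k=1  a_k=3  p_k/q_k = 28/3
k=2  a_k=1  p_k/q_k = 37/4
…
k=6  a_k=1  p_k/q_k = 983/106
…
k=8  a_k=1  p_k/q_k = 2847/307
k=9  a_k=3  p_k/q_k = 10405/1122
→ (10405, 1122).  Check: 10405²=108264025, 86·1122²=108264024, difference 1.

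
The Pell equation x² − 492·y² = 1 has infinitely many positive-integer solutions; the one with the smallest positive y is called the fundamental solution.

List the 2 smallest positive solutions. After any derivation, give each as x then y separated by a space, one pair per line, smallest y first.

29767 1342
1772148577 79894628

√492 → a₀=22, period (5,1,1,10,1,1,5,44); ℓ=8 even so k=7
i=0: a=22 ⇒ p=22, q=1
…
i=2: a=1 ⇒ p=133, q=6
i=3: a=1 ⇒ p=244, q=11
…
i=5: a=1 ⇒ p=2817, q=127
i=6: a=1 ⇒ p=5390, q=243
i=7: a=5 ⇒ p=29767, q=1342
(x₁, y₁) = (29767, 1342);  29767² − 492·1342² = 1 ✓
n=2: (29767,1342)∘(29767,1342) = (29767·29767+492·1342·1342, 29767·1342+1342·29767) = (1772148577,79894628)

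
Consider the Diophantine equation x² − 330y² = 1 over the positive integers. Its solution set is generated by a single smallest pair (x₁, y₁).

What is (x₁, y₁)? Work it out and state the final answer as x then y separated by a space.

109 6

√330 = [18; 6,36, …], period ℓ=2 (even) → k=1
i=0: a=18 ⇒ p=18, q=1
i=1: a=6 ⇒ p=109, q=6
fundamental: x₁=109, y₁=6  (since 11881 − 330·36 = 1)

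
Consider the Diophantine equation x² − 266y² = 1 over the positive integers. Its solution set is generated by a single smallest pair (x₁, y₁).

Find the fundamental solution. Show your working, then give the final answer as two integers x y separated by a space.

√266 → a₀=16, period (3,4,3,32); ℓ=4 even so k=3
step 0: (16, 1)  from 16·(1,0) + (0,1)
…
step 2: (212, 13)  from 4·(49,3) + (16,1)
step 3: (685, 42)  from 3·(212,13) + (49,3)
→ (685, 42).  Check: 685²=469225, 266·42²=469224, difference 1.

685 42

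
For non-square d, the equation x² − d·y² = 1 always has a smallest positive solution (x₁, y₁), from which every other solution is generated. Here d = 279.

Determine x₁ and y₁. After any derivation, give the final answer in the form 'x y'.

d=279: √d = [16; 1,2,2,1,2,2,1,32] (ℓ=8, even), read p_7/q_7
k=0  a_k=16  p_k/q_k = 16/1
…
k=3  a_k=2  p_k/q_k = 117/7
…
k=5  a_k=2  p_k/q_k = 451/27
k=6  a_k=2  p_k/q_k = 1069/64
k=7  a_k=1  p_k/q_k = 1520/91
(x₁, y₁) = (1520, 91);  1520² − 279·91² = 1 ✓

1520 91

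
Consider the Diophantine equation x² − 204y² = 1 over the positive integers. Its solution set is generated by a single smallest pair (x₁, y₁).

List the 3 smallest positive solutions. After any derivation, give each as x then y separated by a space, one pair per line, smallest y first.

[14; 3,1,1,6,1,1,3,28] for √204; ℓ=8 ⇒ convergent index 7
k=0  a_k=14  p_k/q_k = 14/1
…
k=2  a_k=1  p_k/q_k = 57/4
…
k=5  a_k=1  p_k/q_k = 757/53
k=6  a_k=1  p_k/q_k = 1414/99
k=7  a_k=3  p_k/q_k = 4999/350
→ (4999, 350).  Check: 4999²=24990001, 204·350²=24990000, difference 1.
k=2:  x_2 = 4999·4999+204·350·350 = 49980001,  y_2 = 4999·350+350·4999 = 3499300
k=3:  x_3 = 4999·49980001+204·350·3499300 = 499700044999,  y_3 = 4999·3499300+350·49980001 = 34986001050

4999 350
49980001 3499300
499700044999 34986001050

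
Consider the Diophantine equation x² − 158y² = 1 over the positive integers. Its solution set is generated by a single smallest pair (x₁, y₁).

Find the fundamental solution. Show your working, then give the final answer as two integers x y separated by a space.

7743 616

√158 → a₀=12, period (1,1,3,12,3,1,1,24); ℓ=8 even so k=7
a_0=12:  p_0=12·1+0=12,  q_0=12·0+1=1
a_1=1:  p_1=1·12+1=13,  q_1=1·1+0=1
a_2=1:  p_2=1·13+12=25,  q_2=1·1+1=2
a_3=3:  p_3=3·25+13=88,  q_3=3·2+1=7
a_4=12:  p_4=12·88+25=1081,  q_4=12·7+2=86
a_5=3:  p_5=3·1081+88=3331,  q_5=3·86+7=265
a_6=1:  p_6=1·3331+1081=4412,  q_6=1·265+86=351
a_7=1:  p_7=1·4412+3331=7743,  q_7=1·351+265=616
fundamental: x₁=7743, y₁=616  (since 59954049 − 158·379456 = 1)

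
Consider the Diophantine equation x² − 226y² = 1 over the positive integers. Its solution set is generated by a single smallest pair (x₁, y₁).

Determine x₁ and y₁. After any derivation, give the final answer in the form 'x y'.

√226 = [15; 30, …], period ℓ=1 (odd) → k=1
a_0=15:  p_0=15·1+0=15,  q_0=15·0+1=1
a_1=30:  p_1=30·15+1=451,  q_1=30·1+0=30
fundamental: x₁=451, y₁=30  (since 203401 − 226·900 = 1)

451 30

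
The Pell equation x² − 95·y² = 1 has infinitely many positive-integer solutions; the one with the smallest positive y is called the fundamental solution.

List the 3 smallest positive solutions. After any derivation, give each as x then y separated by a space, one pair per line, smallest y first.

39 4
3041 312
237159 24332

d=95: √d = [9; 1,2,1,18] (ℓ=4, even), read p_3/q_3
step 0: (9, 1)  from 9·(1,0) + (0,1)
…
step 2: (29, 3)  from 2·(10,1) + (9,1)
step 3: (39, 4)  from 1·(29,3) + (10,1)
fundamental: x₁=39, y₁=4  (since 1521 − 95·16 = 1)
(x_2, y_2) = (39·39 + 95·4·4, 39·4 + 4·39) = (3041, 312)
(x_3, y_3) = (39·3041 + 95·4·312, 39·312 + 4·3041) = (237159, 24332)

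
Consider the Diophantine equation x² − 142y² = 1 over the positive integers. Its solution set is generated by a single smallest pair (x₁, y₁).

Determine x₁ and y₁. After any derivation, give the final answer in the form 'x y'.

143 12

√142 → a₀=11, period (1,10,1,22); ℓ=4 even so k=3
step 0: (11, 1)  from 11·(1,0) + (0,1)
step 1: (12, 1)  from 1·(11,1) + (1,0)
step 2: (131, 11)  from 10·(12,1) + (11,1)
step 3: (143, 12)  from 1·(131,11) + (12,1)
fundamental: x₁=143, y₁=12  (since 20449 − 142·144 = 1)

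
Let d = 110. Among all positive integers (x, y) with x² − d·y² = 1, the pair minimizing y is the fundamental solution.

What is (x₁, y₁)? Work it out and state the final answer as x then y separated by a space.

21 2

√110 = [10; 2,20, …], period ℓ=2 (even) → k=1
i=0: a=10 ⇒ p=10, q=1
i=1: a=2 ⇒ p=21, q=2
→ (21, 2).  Check: 21²=441, 110·2²=440, difference 1.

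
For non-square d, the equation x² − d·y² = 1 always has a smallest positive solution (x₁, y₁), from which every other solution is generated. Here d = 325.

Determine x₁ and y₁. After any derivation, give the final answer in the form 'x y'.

649 36

√325 → a₀=18, period (36); ℓ=1 odd so k=1
i=0: a=18 ⇒ p=18, q=1
i=1: a=36 ⇒ p=649, q=36
fundamental: x₁=649, y₁=36  (since 421201 − 325·1296 = 1)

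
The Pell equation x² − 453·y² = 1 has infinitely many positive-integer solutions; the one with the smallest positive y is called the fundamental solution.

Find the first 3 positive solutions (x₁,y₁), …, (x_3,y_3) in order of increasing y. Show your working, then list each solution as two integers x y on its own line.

d=453: √d = [21; 3,1,1,10,14,10,1,1,3,42] (ℓ=10, even), read p_9/q_9
k=0  a_k=21  p_k/q_k = 21/1
k=1  a_k=3  p_k/q_k = 64/3
k=2  a_k=1  p_k/q_k = 85/4
k=3  a_k=1  p_k/q_k = 149/7
k=4  a_k=10  p_k/q_k = 1575/74
k=5  a_k=14  p_k/q_k = 22199/1043
…
k=7  a_k=1  p_k/q_k = 245764/11547
k=8  a_k=1  p_k/q_k = 469329/22051
k=9  a_k=3  p_k/q_k = 1653751/77700
fundamental: x₁=1653751, y₁=77700  (since 2734892370001 − 453·6037290000 = 1)
n=2: (1653751,77700)∘(1653751,77700) = (1653751·1653751+453·77700·77700, 1653751·77700+77700·1653751) = (5469784740001,256992905400)
n=3: (5469784740001,256992905400)∘(1653751,77700) = (1653751·5469784740001+453·77700·256992905400, 1653751·256992905400+77700·5469784740001) = (18091323967121133751,850004548596233100)

1653751 77700
5469784740001 256992905400
18091323967121133751 850004548596233100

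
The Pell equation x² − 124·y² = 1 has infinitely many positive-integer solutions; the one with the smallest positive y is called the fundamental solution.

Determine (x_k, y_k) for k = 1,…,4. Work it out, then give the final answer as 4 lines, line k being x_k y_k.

√124 = [11; 7,2,1,1,1,…,2,7,22, …], period ℓ=16 (even) → k=15
a_0=11:  p_0=11·1+0=11,  q_0=11·0+1=1
a_1=7:  p_1=7·11+1=78,  q_1=7·1+0=7
…
a_3=1:  p_3=1·167+78=245,  q_3=1·15+7=22
a_4=1:  p_4=1·245+167=412,  q_4=1·22+15=37
a_5=1:  p_5=1·412+245=657,  q_5=1·37+22=59
a_6=3:  p_6=3·657+412=2383,  q_6=3·59+37=214
a_7=1:  p_7=1·2383+657=3040,  q_7=1·214+59=273
…
a_11=1:  p_11=1·67292+17583=84875,  q_11=1·6043+1579=7622
…
a_13=1:  p_13=1·152167+84875=237042,  q_13=1·13665+7622=21287
a_14=2:  p_14=2·237042+152167=626251,  q_14=2·21287+13665=56239
a_15=7:  p_15=7·626251+237042=4620799,  q_15=7·56239+21287=414960
fundamental: x₁=4620799, y₁=414960  (since 21351783398401 − 124·172191801600 = 1)
n=2: (4620799,414960)∘(4620799,414960) = (4620799·4620799+124·414960·414960, 4620799·414960+414960·4620799) = (42703566796801,3834893506080)
n=3: (42703566796801,3834893506080)∘(4620799,414960) = (4620799·42703566796801+124·414960·3834893506080, 4620799·3834893506080+414960·42703566796801) = (394649197502177907199,35440544156001500880)
n=4: (394649197502177907199,35440544156001500880)∘(4620799,414960) = (4620799·394649197502177907199+124·414960·35440544156001500880, 4620799·35440544156001500880+414960·394649197502177907199) = (3647189234337689639247667201,327527261991011323636100160)

4620799 414960
42703566796801 3834893506080
394649197502177907199 35440544156001500880
3647189234337689639247667201 327527261991011323636100160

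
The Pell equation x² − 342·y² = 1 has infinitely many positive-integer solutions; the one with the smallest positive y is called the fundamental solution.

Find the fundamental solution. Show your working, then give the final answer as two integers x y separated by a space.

37 2

d=342: √d = [18; 2,36] (ℓ=2, even), read p_1/q_1
i=0: a=18 ⇒ p=18, q=1
i=1: a=2 ⇒ p=37, q=2
→ (37, 2).  Check: 37²=1369, 342·2²=1368, difference 1.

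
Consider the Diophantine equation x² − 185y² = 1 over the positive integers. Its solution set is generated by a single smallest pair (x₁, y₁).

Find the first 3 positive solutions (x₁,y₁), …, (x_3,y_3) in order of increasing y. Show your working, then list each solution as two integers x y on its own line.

d=185: √d = [13; 1,1,1,1,26] (ℓ=5, odd), read p_9/q_9
i=0: a=13 ⇒ p=13, q=1
…
i=2: a=1 ⇒ p=27, q=2
i=3: a=1 ⇒ p=41, q=3
…
i=5: a=26 ⇒ p=1809, q=133
…
i=8: a=1 ⇒ p=5563, q=409
i=9: a=1 ⇒ p=9249, q=680
fundamental: x₁=9249, y₁=680  (since 85544001 − 185·462400 = 1)
(x_2, y_2) = (9249·9249 + 185·680·680, 9249·680 + 680·9249) = (171088001, 12578640)
(x_3, y_3) = (9249·171088001 + 185·680·12578640, 9249·12578640 + 680·171088001) = (3164785833249, 232679682040)

9249 680
171088001 12578640
3164785833249 232679682040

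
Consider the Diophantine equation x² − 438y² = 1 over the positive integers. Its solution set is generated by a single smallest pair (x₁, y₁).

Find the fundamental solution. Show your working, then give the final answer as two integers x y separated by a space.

√438 = [20; 1,12,1,40, …], period ℓ=4 (even) → k=3
i=0: a=20 ⇒ p=20, q=1
…
i=2: a=12 ⇒ p=272, q=13
i=3: a=1 ⇒ p=293, q=14
→ (293, 14).  Check: 293²=85849, 438·14²=85848, difference 1.

293 14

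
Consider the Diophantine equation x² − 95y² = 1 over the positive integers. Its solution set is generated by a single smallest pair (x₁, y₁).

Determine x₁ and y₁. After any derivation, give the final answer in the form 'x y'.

[9; 1,2,1,18] for √95; ℓ=4 ⇒ convergent index 3
step 0: (9, 1)  from 9·(1,0) + (0,1)
…
step 2: (29, 3)  from 2·(10,1) + (9,1)
step 3: (39, 4)  from 1·(29,3) + (10,1)
(x₁, y₁) = (39, 4);  39² − 95·4² = 1 ✓

39 4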